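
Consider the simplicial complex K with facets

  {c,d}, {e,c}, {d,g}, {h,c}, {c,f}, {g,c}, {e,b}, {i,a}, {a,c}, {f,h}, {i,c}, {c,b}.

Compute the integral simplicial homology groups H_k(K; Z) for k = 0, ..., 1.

K has 9 vertices, 12 edges.
rank ∂_0 = 0, rank ∂_1 = 8 ⇒ b_0 = 9 − 0 − 8 = 1; all invariant factors of ∂_1 are 1 so no torsion. So H_0 ≅ Z.
rank ∂_1 = 8, rank ∂_2 = 0 ⇒ b_1 = 12 − 8 − 0 = 4. So H_1 ≅ Z^4.

H_0 = Z,  H_1 = Z^4.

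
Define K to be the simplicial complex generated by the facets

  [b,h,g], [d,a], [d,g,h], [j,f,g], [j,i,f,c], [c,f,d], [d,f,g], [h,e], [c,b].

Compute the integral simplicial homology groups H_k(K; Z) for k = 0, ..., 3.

H_0 ≅ Z,  H_1 ≅ Z,  H_2 = 0,  H_3 = 0.

K has 10 vertices, 18 edges, 9 triangles, 1 3-simplex.
rank ∂_0 = 0, rank ∂_1 = 9 ⇒ b_0 = 10 − 0 − 9 = 1; all invariant factors of ∂_1 are 1 so no torsion. So H_0 ≅ Z.
rank ∂_1 = 9, rank ∂_2 = 8 ⇒ b_1 = 18 − 9 − 8 = 1; all invariant factors of ∂_2 are 1 so no torsion. So H_1 ≅ Z.
rank ∂_2 = 8, rank ∂_3 = 1 ⇒ b_2 = 9 − 8 − 1 = 0; all invariant factors of ∂_3 are 1 so no torsion. So H_2 ≅ 0.
rank ∂_3 = 1, rank ∂_4 = 0 ⇒ b_3 = 1 − 1 − 0 = 0. So H_3 ≅ 0.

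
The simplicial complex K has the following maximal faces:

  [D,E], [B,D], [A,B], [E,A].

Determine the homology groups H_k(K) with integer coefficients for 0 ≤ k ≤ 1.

H_0 = Z,  H_1 = Z.

Fix the vertex order A < B < D < E and write every simplex with vertices in increasing order. Then dim K = 1 and the simplices of K are:

  0-simplices (4): A, B, D, E
  1-simplices (4): AB, AE, BD, DE

Hence C_0 ≅ Z^4, C_1 ≅ Z^4.

Boundary ∂_1: C_1 → C_0 is given by ∂[p,q] = [q] − [p]. For instance
  ∂BD = D − B.
As a 4×4 matrix over Z this has rank 3, with invariant factors (1,1,1).

Now H_k = ker ∂_k / im ∂_{k+1}, so:

  H_0: rank C_0 − rank ∂_1 = 4 − 3 = 1, and the invariant factors of ∂_1 are all 1, so H_0 ≅ Z.
  H_1: rank ker ∂_1 − rank ∂_2 = (4 − 3) − 0 = 1, and there is no ∂_2, so H_1 ≅ Z.

(K is a triangulation of the circle S^1.)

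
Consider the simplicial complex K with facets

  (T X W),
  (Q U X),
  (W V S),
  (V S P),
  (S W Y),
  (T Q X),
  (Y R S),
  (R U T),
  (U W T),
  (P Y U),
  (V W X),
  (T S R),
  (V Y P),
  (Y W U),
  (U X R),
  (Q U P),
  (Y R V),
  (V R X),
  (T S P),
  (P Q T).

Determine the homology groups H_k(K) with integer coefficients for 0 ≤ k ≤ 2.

Take the total order P < Q < R < S < T < U < V < W < X < Y on the vertex set. Then K (dimension 2) consists of the simplices:

  0-simplices (10): P, Q, R, S, T, U, V, W, X, Y
  1-simplices (30): PQ, PS, PT, PU, PV, PY, QT, QU, QX, RS, RT, RU, RV, RX, RY, ST, SV, SW, SY, TU, TW, TX, UW, UX, UY, VW, VX, VY, WX, WY
  2-simplices (20): PQT, PQU, PST, PSV, PUY, PVY, QTX, QUX, RST, RSY, RTU, RUX, RVX, RVY, SVW, SWY, TUW, TWX, UWY, VWX

giving chain groups C_0 ≅ Z^10, C_1 ≅ Z^30, C_2 ≅ Z^20.

The boundary map ∂_1: C_1 → C_0 sends each edge [p,q] (with p < q) to q − p.
The 10×30 boundary matrix has rank 9 and Smith normal form diag(1,1,1,1,1,1,1,1,1).

∂_2: C_2 → C_1 acts by ∂[p,q,r] = [q,r] − [p,r] + [p,q]. For instance
  ∂RTU = TU − RU + RT,
  ∂PQT = QT − PT + PQ.
This gives a 30×20 integer matrix of rank 20; reducing to Smith normal form yields diagonal entries (1,1,1,1,1,1,1,1,1,1,1,1,1,1,1,1,1,1,1,2).

From H_k ≅ ker(∂_k) / im(∂_{k+1}) we obtain:

  H_0: rank C_0 − rank ∂_1 = 10 − 9 = 1, and the invariant factors of ∂_1 are all 1, so H_0 ≅ Z.
  H_1: rank ker ∂_1 − rank ∂_2 = (30 − 9) − 20 = 1, and ∂_2 has invariant factor 2 > 1, so H_1 ≅ Z ⊕ Z/2Z.
  H_2: rank ker ∂_2 − rank ∂_3 = (20 − 20) − 0 = 0, and there is no ∂_3, so H_2 ≅ 0.

As a check, the Euler characteristic is 10 − 30 + 20 = 0, which agrees with 1 − 1 + 0 = 0.
(K is a triangulation of the Klein bottle.)

H_0 = Z,  H_1 = Z ⊕ Z/2Z,  H_2 = 0.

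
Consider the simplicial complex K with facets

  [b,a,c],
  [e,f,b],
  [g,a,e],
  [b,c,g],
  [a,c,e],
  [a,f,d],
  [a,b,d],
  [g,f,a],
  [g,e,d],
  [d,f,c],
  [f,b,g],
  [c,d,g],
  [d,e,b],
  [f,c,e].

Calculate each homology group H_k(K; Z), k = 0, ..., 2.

H_0 = Z,  H_1 = Z^2,  H_2 = Z.

We work with the vertex ordering a < b < c < d < e < f < g. The simplices of K, each written with vertices in increasing order, are:

  0-simplices (7): a, b, c, d, e, f, g
  1-simplices (21): ab, ac, ad, ae, af, ag, bc, bd, be, bf, bg, cd, ce, cf, cg, de, df, dg, ef, eg, fg
  2-simplices (14): abc, abd, ace, adf, aeg, afg, bcg, bde, bef, bfg, cdf, cdg, cef, deg

so the chain groups are C_0 ≅ Z^7, C_1 ≅ Z^21, C_2 ≅ Z^14.

∂_1: C_1 → C_0 is given by ∂[p,q] = [q] − [p].
This gives a 7×21 integer matrix of rank 6; reducing to Smith normal form yields diagonal entries (1,1,1,1,1,1).

Boundary ∂_2: C_2 → C_1 maps a triangle to the signed sum of its edges. For instance
  ∂afg = fg − ag + af,
  ∂ace = ce − ae + ac.
The 21×14 boundary matrix has rank 13 and Smith normal form diag(1,1,1,1,1,1,1,1,1,1,1,1,1).

From H_k ≅ ker(∂_k) / im(∂_{k+1}) we obtain:

  H_0: rank C_0 − rank ∂_1 = 7 − 6 = 1, and the invariant factors of ∂_1 are all 1, so H_0 ≅ Z.
  H_1: rank ker ∂_1 − rank ∂_2 = (21 − 6) − 13 = 2, and the invariant factors of ∂_2 are all 1, so H_1 ≅ Z^2.
  H_2: rank ker ∂_2 − rank ∂_3 = (14 − 13) − 0 = 1, and there is no ∂_3, so H_2 ≅ Z.

As a check, the Euler characteristic is 7 − 21 + 14 = 0, which agrees with 1 − 2 + 1 = 0.
(K is a triangulation of the torus T^2.)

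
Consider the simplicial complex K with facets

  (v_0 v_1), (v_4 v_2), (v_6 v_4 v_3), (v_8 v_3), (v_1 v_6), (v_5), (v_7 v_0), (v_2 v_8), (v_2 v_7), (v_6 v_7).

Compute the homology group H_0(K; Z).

Order the vertices as v_0 < v_1 < v_2 < v_3 < v_4 < v_5 < v_6 < v_7 < v_8. Listing each simplex with vertices in this order, K has dimension 2 with simplices:

  0-simplices (9): [v_0], [v_1], [v_2], [v_3], [v_4], [v_5], [v_6], [v_7], [v_8]
  1-simplices (11): [v_0,v_1], [v_0,v_7], [v_1,v_6], [v_2,v_4], [v_2,v_7], [v_2,v_8], [v_3,v_4], [v_3,v_6], [v_3,v_8], [v_4,v_6], [v_6,v_7]
  2-simplices (1): [v_3,v_4,v_6]

Hence C_0 ≅ Z^9, C_1 ≅ Z^11, C_2 ≅ Z^1.

Boundary ∂_1: C_1 → C_0 sends each edge [p,q] (with p < q) to q − p. For instance
  ∂[v_2,v_8] = [v_8] − [v_2].
The 9×11 boundary matrix has rank 7 and Smith normal form diag(1,1,1,1,1,1,1).

Boundary ∂_2: C_2 → C_1 sends each 2-simplex [p,q,r] to [q,r] − [p,r] + [p,q]. For instance
  ∂[v_3,v_4,v_6] = [v_4,v_6] − [v_3,v_6] + [v_3,v_4].
As a 11×1 matrix over Z this has rank 1, with invariant factors (1).

Now H_k = ker ∂_k / im ∂_{k+1}, so:

  H_0: rank C_0 − rank ∂_1 = 9 − 7 = 2, and the invariant factors of ∂_1 are all 1, so H_0 ≅ Z^2.

H_0 ≅ Z^2.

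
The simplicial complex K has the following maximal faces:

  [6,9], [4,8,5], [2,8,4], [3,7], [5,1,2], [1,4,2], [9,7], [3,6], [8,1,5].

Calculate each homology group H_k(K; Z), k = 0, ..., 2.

H_0 ≅ Z^2,  H_1 ≅ Z^2,  H_2 = 0.

K has 9 vertices, 14 edges, 5 triangles.
rank ∂_0 = 0, rank ∂_1 = 7 ⇒ b_0 = 9 − 0 − 7 = 2; all invariant factors of ∂_1 are 1 so no torsion. So H_0 = Z^2.
rank ∂_1 = 7, rank ∂_2 = 5 ⇒ b_1 = 14 − 7 − 5 = 2; all invariant factors of ∂_2 are 1 so no torsion. So H_1 = Z^2.
rank ∂_2 = 5, rank ∂_3 = 0 ⇒ b_2 = 5 − 5 − 0 = 0. So H_2 = 0.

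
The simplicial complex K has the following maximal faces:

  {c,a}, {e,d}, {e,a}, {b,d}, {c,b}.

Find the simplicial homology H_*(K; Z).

K has 5 vertices, 5 edges.
rank ∂_0 = 0, rank ∂_1 = 4 ⇒ b_0 = 5 − 0 − 4 = 1; all invariant factors of ∂_1 are 1 so no torsion. So H_0 = Z.
rank ∂_1 = 4, rank ∂_2 = 0 ⇒ b_1 = 5 − 4 − 0 = 1. So H_1 = Z.

H_0 ≅ Z,  H_1 ≅ Z.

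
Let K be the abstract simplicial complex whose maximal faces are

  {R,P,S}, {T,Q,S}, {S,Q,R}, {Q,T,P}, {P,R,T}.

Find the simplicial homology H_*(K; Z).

Fix the vertex order P < Q < R < S < T and write every simplex with vertices in increasing order. Then dim K = 2 and the simplices of K are:

  0-simplices (5): P, Q, R, S, T
  1-simplices (10): PQ, PR, PS, PT, QR, QS, QT, RS, RT, ST
  2-simplices (5): PQT, PRS, PRT, QRS, QST

giving chain groups C_0 ≅ Z^5, C_1 ≅ Z^10, C_2 ≅ Z^5.

Boundary ∂_1: C_1 → C_0 sends each edge [p,q] (with p < q) to q − p. For instance
  ∂QR = R − Q.
The resulting 5×10 matrix has rank 4, and its Smith normal form has invariant factors (1,1,1,1).

∂_2: C_2 → C_1 sends each 2-simplex [p,q,r] to [q,r] − [p,r] + [p,q]. For instance
  ∂PRT = RT − PT + PR,
  ∂QRS = RS − QS + QR.
The resulting 10×5 matrix has rank 5, and its Smith normal form has invariant factors (1,1,1,1,1).

Now H_k = ker ∂_k / im ∂_{k+1}, so:

  H_0: rank C_0 − rank ∂_1 = 5 − 4 = 1, and the invariant factors of ∂_1 are all 1, so H_0 ≅ Z.
  H_1: rank ker ∂_1 − rank ∂_2 = (10 − 4) − 5 = 1, and the invariant factors of ∂_2 are all 1, so H_1 ≅ Z.
  H_2: rank ker ∂_2 − rank ∂_3 = (5 − 5) − 0 = 0, and there is no ∂_3, so H_2 ≅ 0.

H_0 ≅ Z,  H_1 ≅ Z,  H_2 = 0.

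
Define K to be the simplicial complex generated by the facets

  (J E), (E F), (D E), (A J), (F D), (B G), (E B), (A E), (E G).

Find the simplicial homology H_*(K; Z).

Take the total order A < B < D < E < F < G < J on the vertex set. Then K (dimension 1) consists of the simplices:

  0-simplices (7): A, B, D, E, F, G, J
  1-simplices (9): AE, AJ, BE, BG, DE, DF, EF, EG, EJ

Hence C_0 ≅ Z^7, C_1 ≅ Z^9.

The boundary map ∂_1: C_1 → C_0 maps an edge to its endpoints' difference, ∂[p,q] = q − p.
As a 7×9 matrix over Z this has rank 6, with invariant factors (1,1,1,1,1,1).

Computing H_k = (kernel of ∂_k) / (image of ∂_{k+1}):

  H_0: rank C_0 − rank ∂_1 = 7 − 6 = 1, and the invariant factors of ∂_1 are all 1, so H_0 = Z.
  H_1: rank ker ∂_1 − rank ∂_2 = (9 − 6) − 0 = 3, and there is no ∂_2, so H_1 = Z^3.

H_0 = Z,  H_1 = Z^3.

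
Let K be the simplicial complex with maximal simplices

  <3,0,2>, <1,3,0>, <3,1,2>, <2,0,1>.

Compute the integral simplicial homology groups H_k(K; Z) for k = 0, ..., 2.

H_0 = Z,  H_1 = 0,  H_2 = Z.

Fix the vertex order 0 < 1 < 2 < 3 and write every simplex with vertices in increasing order. Then dim K = 2 and the simplices of K are:

  0-simplices (4): [0], [1], [2], [3]
  1-simplices (6): [0,1], [0,2], [0,3], [1,2], [1,3], [2,3]
  2-simplices (4): [0,1,2], [0,1,3], [0,2,3], [1,2,3]

Hence C_0 ≅ Z^4, C_1 ≅ Z^6, C_2 ≅ Z^4.

∂_1: C_1 → C_0 maps an edge to its endpoints' difference, ∂[p,q] = q − p. For instance
  ∂[1,2] = [2] − [1].
As a 4×6 matrix over Z this has rank 3, with invariant factors (1,1,1).

∂_2: C_2 → C_1 maps a triangle to the signed sum of its edges. For instance
  ∂[0,1,2] = [1,2] − [0,2] + [0,1],
  ∂[1,2,3] = [2,3] − [1,3] + [1,2].
As a 6×4 matrix over Z this has rank 3, with invariant factors (1,1,1).

Now H_k = ker ∂_k / im ∂_{k+1}, so:

  H_0: rank C_0 − rank ∂_1 = 4 − 3 = 1, and the invariant factors of ∂_1 are all 1, so H_0 = Z.
  H_1: rank ker ∂_1 − rank ∂_2 = (6 − 3) − 3 = 0, and the invariant factors of ∂_2 are all 1, so H_1 = 0.
  H_2: rank ker ∂_2 − rank ∂_3 = (4 − 3) − 0 = 1, and there is no ∂_3, so H_2 = Z.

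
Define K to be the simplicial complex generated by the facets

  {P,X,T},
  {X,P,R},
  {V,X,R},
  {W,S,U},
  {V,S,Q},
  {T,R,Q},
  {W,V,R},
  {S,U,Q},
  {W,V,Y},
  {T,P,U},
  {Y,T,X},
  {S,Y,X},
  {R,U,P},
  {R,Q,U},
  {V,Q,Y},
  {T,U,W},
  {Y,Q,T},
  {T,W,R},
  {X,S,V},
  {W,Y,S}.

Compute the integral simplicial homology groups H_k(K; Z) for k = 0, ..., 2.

H_0 = Z,  H_1 = Z ⊕ Z_2,  H_2 = 0.

We work with the vertex ordering P < Q < R < S < T < U < V < W < X < Y. The simplices of K, each written with vertices in increasing order, are:

  0-simplices (10): P, Q, R, S, T, U, V, W, X, Y
  1-simplices (30): PR, PT, PU, PX, QR, QS, QT, QU, QV, QY, RT, RU, RV, RW, RX, SU, SV, SW, SX, SY, TU, TW, TX, TY, UW, VW, VX, VY, WY, XY
  2-simplices (20): PRU, PRX, PTU, PTX, QRT, QRU, QSU, QSV, QTY, QVY, RTW, RVW, RVX, SUW, SVX, SWY, SXY, TUW, TXY, VWY

so the chain groups are C_0 ≅ Z^10, C_1 ≅ Z^30, C_2 ≅ Z^20.

The boundary map ∂_1: C_1 → C_0 maps an edge to its endpoints' difference, ∂[p,q] = q − p.
This gives a 10×30 integer matrix of rank 9; reducing to Smith normal form yields diagonal entries (1,1,1,1,1,1,1,1,1).

The boundary map ∂_2: C_2 → C_1 maps a triangle to the signed sum of its edges. For instance
  ∂QTY = TY − QY + QT,
  ∂QVY = VY − QY + QV.
This gives a 30×20 integer matrix of rank 20; reducing to Smith normal form yields diagonal entries (1,1,1,1,1,1,1,1,1,1,1,1,1,1,1,1,1,1,1,2).

Reading off H_k = ker ∂_k / im ∂_{k+1}:

  H_0: rank C_0 − rank ∂_1 = 10 − 9 = 1, and the invariant factors of ∂_1 are all 1, so H_0 = Z.
  H_1: rank ker ∂_1 − rank ∂_2 = (30 − 9) − 20 = 1, and ∂_2 has invariant factor 2 > 1, so H_1 = Z ⊕ Z_2.
  H_2: rank ker ∂_2 − rank ∂_3 = (20 − 20) − 0 = 0, and there is no ∂_3, so H_2 = 0.

As a check, the Euler characteristic is 10 − 30 + 20 = 0, which agrees with 1 − 1 + 0 = 0.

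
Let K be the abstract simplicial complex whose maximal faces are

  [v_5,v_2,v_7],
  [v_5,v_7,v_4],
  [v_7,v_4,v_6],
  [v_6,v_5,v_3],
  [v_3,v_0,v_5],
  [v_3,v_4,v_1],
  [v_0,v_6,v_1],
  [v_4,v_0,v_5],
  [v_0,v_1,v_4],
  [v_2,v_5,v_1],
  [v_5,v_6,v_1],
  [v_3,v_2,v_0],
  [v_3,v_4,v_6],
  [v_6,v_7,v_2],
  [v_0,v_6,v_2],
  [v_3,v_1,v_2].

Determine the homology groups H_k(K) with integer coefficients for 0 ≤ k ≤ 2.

We work with the vertex ordering v_0 < v_1 < v_2 < v_3 < v_4 < v_5 < v_6 < v_7. The simplices of K, each written with vertices in increasing order, are:

  0-simplices (8): [v_0], [v_1], [v_2], [v_3], [v_4], [v_5], [v_6], [v_7]
  1-simplices (24): (24 of them)
  2-simplices (16): (16 of them)

so the chain groups are C_0 ≅ Z^8, C_1 ≅ Z^24, C_2 ≅ Z^16.

∂_1: C_1 → C_0 is given by ∂[p,q] = [q] − [p].
The resulting 8×24 matrix has rank 7, and its Smith normal form has invariant factors (1,1,1,1,1,1,1).

Boundary ∂_2: C_2 → C_1 acts by ∂[p,q,r] = [q,r] − [p,r] + [p,q]. For instance
  ∂[v_0,v_3,v_5] = [v_3,v_5] − [v_0,v_5] + [v_0,v_3],
  ∂[v_2,v_6,v_7] = [v_6,v_7] − [v_2,v_7] + [v_2,v_6].
The 24×16 boundary matrix has rank 15 and Smith normal form diag(1,1,1,1,1,1,1,1,1,1,1,1,1,1,1).

Now H_k = ker ∂_k / im ∂_{k+1}, so:

  H_0: rank C_0 − rank ∂_1 = 8 − 7 = 1, and the invariant factors of ∂_1 are all 1, so H_0 = Z.
  H_1: rank ker ∂_1 − rank ∂_2 = (24 − 7) − 15 = 2, and the invariant factors of ∂_2 are all 1, so H_1 = Z^2.
  H_2: rank ker ∂_2 − rank ∂_3 = (16 − 15) − 0 = 1, and there is no ∂_3, so H_2 = Z.

H_0 = Z,  H_1 = Z^2,  H_2 = Z.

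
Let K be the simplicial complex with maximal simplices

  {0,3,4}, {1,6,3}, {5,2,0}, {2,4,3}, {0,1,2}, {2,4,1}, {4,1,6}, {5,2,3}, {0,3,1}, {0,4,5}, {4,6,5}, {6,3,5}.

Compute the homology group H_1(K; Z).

Take the total order 0 < 1 < 2 < 3 < 4 < 5 < 6 on the vertex set. Then K (dimension 2) consists of the simplices:

  0-simplices (7): [0], [1], [2], [3], [4], [5], [6]
  1-simplices (18): [0,1], [0,2], [0,3], [0,4], [0,5], [1,2], [1,3], [1,4], [1,6], [2,3], [2,4], [2,5], [3,4], [3,5], [3,6], [4,5], [4,6], [5,6]
  2-simplices (12): [0,1,2], [0,1,3], [0,2,5], [0,3,4], [0,4,5], [1,2,4], [1,3,6], [1,4,6], [2,3,4], [2,3,5], [3,5,6], [4,5,6]

giving chain groups C_0 ≅ Z^7, C_1 ≅ Z^18, C_2 ≅ Z^12.

Boundary ∂_1: C_1 → C_0 maps an edge to its endpoints' difference, ∂[p,q] = q − p.
The 7×18 boundary matrix has rank 6 and Smith normal form diag(1,1,1,1,1,1).

The boundary map ∂_2: C_2 → C_1 maps a triangle to the signed sum of its edges. For instance
  ∂[3,5,6] = [5,6] − [3,6] + [3,5],
  ∂[2,3,5] = [3,5] − [2,5] + [2,3].
The resulting 18×12 matrix has rank 12, and its Smith normal form has invariant factors (1,1,1,1,1,1,1,1,1,1,1,2).

Now H_k = ker ∂_k / im ∂_{k+1}, so:

  H_1: rank ker ∂_1 − rank ∂_2 = (18 − 6) − 12 = 0, and ∂_2 has invariant factor 2 > 1, so H_1 ≅ Z/2.

(K is a triangulation of the real projective plane RP^2.)

H_1 = Z/2.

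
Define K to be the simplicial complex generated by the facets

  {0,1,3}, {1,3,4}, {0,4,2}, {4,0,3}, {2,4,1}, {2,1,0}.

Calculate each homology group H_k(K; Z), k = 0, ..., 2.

K has 5 vertices, 9 edges, 6 triangles.
rank ∂_0 = 0, rank ∂_1 = 4 ⇒ b_0 = 5 − 0 − 4 = 1; all invariant factors of ∂_1 are 1 so no torsion. So H_0 = Z.
rank ∂_1 = 4, rank ∂_2 = 5 ⇒ b_1 = 9 − 4 − 5 = 0; all invariant factors of ∂_2 are 1 so no torsion. So H_1 = 0.
rank ∂_2 = 5, rank ∂_3 = 0 ⇒ b_2 = 6 − 5 − 0 = 1. So H_2 = Z.

H_0 ≅ Z,  H_1 = 0,  H_2 ≅ Z.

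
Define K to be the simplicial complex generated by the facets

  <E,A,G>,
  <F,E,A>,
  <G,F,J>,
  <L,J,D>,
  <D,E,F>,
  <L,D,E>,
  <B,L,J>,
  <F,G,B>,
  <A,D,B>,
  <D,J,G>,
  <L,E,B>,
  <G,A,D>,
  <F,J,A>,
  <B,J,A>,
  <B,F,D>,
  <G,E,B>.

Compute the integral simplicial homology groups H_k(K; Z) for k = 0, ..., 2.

H_0 = Z,  H_1 = Z^2,  H_2 = Z.

K has 8 vertices, 24 edges, 16 triangles.
rank ∂_0 = 0, rank ∂_1 = 7 ⇒ b_0 = 8 − 0 − 7 = 1; all invariant factors of ∂_1 are 1 so no torsion. So H_0 ≅ Z.
rank ∂_1 = 7, rank ∂_2 = 15 ⇒ b_1 = 24 − 7 − 15 = 2; all invariant factors of ∂_2 are 1 so no torsion. So H_1 ≅ Z^2.
rank ∂_2 = 15, rank ∂_3 = 0 ⇒ b_2 = 16 − 15 − 0 = 1. So H_2 ≅ Z.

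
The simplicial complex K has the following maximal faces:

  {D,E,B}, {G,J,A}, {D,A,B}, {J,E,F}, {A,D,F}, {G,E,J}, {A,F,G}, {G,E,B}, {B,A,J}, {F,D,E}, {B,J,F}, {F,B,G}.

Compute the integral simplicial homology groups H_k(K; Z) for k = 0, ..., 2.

Take the total order A < B < D < E < F < G < J on the vertex set. Then K (dimension 2) consists of the simplices:

  0-simplices (7): A, B, D, E, F, G, J
  1-simplices (18): AB, AD, AF, AG, AJ, BD, BE, BF, BG, BJ, DE, DF, EF, EG, EJ, FG, FJ, GJ
  2-simplices (12): ABD, ABJ, ADF, AFG, AGJ, BDE, BEG, BFG, BFJ, DEF, EFJ, EGJ

Hence C_0 ≅ Z^7, C_1 ≅ Z^18, C_2 ≅ Z^12.

The boundary map ∂_1: C_1 → C_0 is given by ∂[p,q] = [q] − [p].
As a 7×18 matrix over Z this has rank 6, with invariant factors (1,1,1,1,1,1).

Boundary ∂_2: C_2 → C_1 acts by ∂[p,q,r] = [q,r] − [p,r] + [p,q]. For instance
  ∂ADF = DF − AF + AD,
  ∂BEG = EG − BG + BE.
The 18×12 boundary matrix has rank 12 and Smith normal form diag(1,1,1,1,1,1,1,1,1,1,1,2).

Now H_k = ker ∂_k / im ∂_{k+1}, so:

  H_0: rank C_0 − rank ∂_1 = 7 − 6 = 1, and the invariant factors of ∂_1 are all 1, so H_0 = Z.
  H_1: rank ker ∂_1 − rank ∂_2 = (18 − 6) − 12 = 0, and ∂_2 has invariant factor 2 > 1, so H_1 = Z/2.
  H_2: rank ker ∂_2 − rank ∂_3 = (12 − 12) − 0 = 0, and there is no ∂_3, so H_2 = 0.

H_0 ≅ Z,  H_1 ≅ Z/2,  H_2 = 0.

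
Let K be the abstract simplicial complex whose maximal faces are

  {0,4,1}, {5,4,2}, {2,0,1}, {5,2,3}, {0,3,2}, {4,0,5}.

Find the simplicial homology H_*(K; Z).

Fix the vertex order 0 < 1 < 2 < 3 < 4 < 5 and write every simplex with vertices in increasing order. Then dim K = 2 and the simplices of K are:

  0-simplices (6): [0], [1], [2], [3], [4], [5]
  1-simplices (12): [0,1], [0,2], [0,3], [0,4], [0,5], [1,2], [1,4], [2,3], [2,4], [2,5], [3,5], [4,5]
  2-simplices (6): [0,1,2], [0,1,4], [0,2,3], [0,4,5], [2,3,5], [2,4,5]

Hence C_0 ≅ Z^6, C_1 ≅ Z^12, C_2 ≅ Z^6.

The boundary map ∂_1: C_1 → C_0 maps an edge to its endpoints' difference, ∂[p,q] = q − p. For instance
  ∂[0,2] = [2] − [0].
The resulting 6×12 matrix has rank 5, and its Smith normal form has invariant factors (1,1,1,1,1).

Boundary ∂_2: C_2 → C_1 acts by ∂[p,q,r] = [q,r] − [p,r] + [p,q]. For instance
  ∂[0,1,2] = [1,2] − [0,2] + [0,1],
  ∂[0,2,3] = [2,3] − [0,3] + [0,2].
As a 12×6 matrix over Z this has rank 6, with invariant factors (1,1,1,1,1,1).

Computing H_k = (kernel of ∂_k) / (image of ∂_{k+1}):

  H_0: rank C_0 − rank ∂_1 = 6 − 5 = 1, and the invariant factors of ∂_1 are all 1, so H_0 = Z.
  H_1: rank ker ∂_1 − rank ∂_2 = (12 − 5) − 6 = 1, and the invariant factors of ∂_2 are all 1, so H_1 = Z.
  H_2: rank ker ∂_2 − rank ∂_3 = (6 − 6) − 0 = 0, and there is no ∂_3, so H_2 = 0.

As a check, the Euler characteristic is 6 − 12 + 6 = 0, which agrees with 1 − 1 + 0 = 0.
(K is a triangulation of the cylinder S^1 x I.)

H_0 = Z,  H_1 = Z,  H_2 = 0.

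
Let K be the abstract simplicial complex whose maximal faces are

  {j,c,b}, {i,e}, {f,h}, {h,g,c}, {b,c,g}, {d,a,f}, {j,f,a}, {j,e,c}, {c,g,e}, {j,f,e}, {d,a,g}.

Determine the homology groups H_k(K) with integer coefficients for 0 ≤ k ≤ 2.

Fix the vertex order a < b < c < d < e < f < g < h < i < j and write every simplex with vertices in increasing order. Then dim K = 2 and the simplices of K are:

  0-simplices (10): a, b, c, d, e, f, g, h, i, j
  1-simplices (20): ad, af, ag, aj, bc, bg, bj, ce, cg, ch, cj, df, dg, ef, eg, ei, ej, fh, fj, gh
  2-simplices (9): adf, adg, afj, bcg, bcj, ceg, cej, cgh, efj

so the chain groups are C_0 ≅ Z^10, C_1 ≅ Z^20, C_2 ≅ Z^9.

∂_1: C_1 → C_0 is given by ∂[p,q] = [q] − [p]. For instance
  ∂bc = c − b.
The resulting 10×20 matrix has rank 9, and its Smith normal form has invariant factors (1,1,1,1,1,1,1,1,1).

∂_2: C_2 → C_1 acts by ∂[p,q,r] = [q,r] − [p,r] + [p,q]. For instance
  ∂adg = dg − ag + ad,
  ∂efj = fj − ej + ef.
The 20×9 boundary matrix has rank 9 and Smith normal form diag(1,1,1,1,1,1,1,1,1).

From H_k ≅ ker(∂_k) / im(∂_{k+1}) we obtain:

  H_0: rank C_0 − rank ∂_1 = 10 − 9 = 1, and the invariant factors of ∂_1 are all 1, so H_0 = Z.
  H_1: rank ker ∂_1 − rank ∂_2 = (20 − 9) − 9 = 2, and the invariant factors of ∂_2 are all 1, so H_1 = Z^2.
  H_2: rank ker ∂_2 − rank ∂_3 = (9 − 9) − 0 = 0, and there is no ∂_3, so H_2 = 0.

As a check, the Euler characteristic is 10 − 20 + 9 = -1, which agrees with 1 − 2 + 0 = -1.

H_0 ≅ Z,  H_1 ≅ Z^2,  H_2 = 0.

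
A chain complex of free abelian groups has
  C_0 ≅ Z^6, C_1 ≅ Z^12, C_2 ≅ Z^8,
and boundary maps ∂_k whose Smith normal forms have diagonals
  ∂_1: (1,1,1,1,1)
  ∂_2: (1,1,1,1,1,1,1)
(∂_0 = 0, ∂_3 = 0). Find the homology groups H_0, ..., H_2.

H_0 = Z,  H_1 = 0,  H_2 = Z.

H_0: b_0 = 6 − 0 − 5 = 1; torsion from ∂_1 factors > 1: none. So H_0 = Z.
H_1: b_1 = 12 − 5 − 7 = 0; torsion from ∂_2 factors > 1: none. So H_1 = 0.
H_2: b_2 = 8 − 7 − 0 = 1; torsion from ∂_3 factors > 1: none. So H_2 = Z.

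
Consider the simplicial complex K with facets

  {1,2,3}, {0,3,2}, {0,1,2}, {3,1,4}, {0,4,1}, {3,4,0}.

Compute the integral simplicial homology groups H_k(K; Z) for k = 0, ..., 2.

We work with the vertex ordering 0 < 1 < 2 < 3 < 4. The simplices of K, each written with vertices in increasing order, are:

  0-simplices (5): [0], [1], [2], [3], [4]
  1-simplices (9): [0,1], [0,2], [0,3], [0,4], [1,2], [1,3], [1,4], [2,3], [3,4]
  2-simplices (6): [0,1,2], [0,1,4], [0,2,3], [0,3,4], [1,2,3], [1,3,4]

Hence C_0 ≅ Z^5, C_1 ≅ Z^9, C_2 ≅ Z^6.

The boundary map ∂_1: C_1 → C_0 is given by ∂[p,q] = [q] − [p].
This gives a 5×9 integer matrix of rank 4; reducing to Smith normal form yields diagonal entries (1,1,1,1).

The boundary map ∂_2: C_2 → C_1 maps a triangle to the signed sum of its edges. For instance
  ∂[1,3,4] = [3,4] − [1,4] + [1,3],
  ∂[0,1,2] = [1,2] − [0,2] + [0,1].
This gives a 9×6 integer matrix of rank 5; reducing to Smith normal form yields diagonal entries (1,1,1,1,1).

Now H_k = ker ∂_k / im ∂_{k+1}, so:

  H_0: rank C_0 − rank ∂_1 = 5 − 4 = 1, and the invariant factors of ∂_1 are all 1, so H_0 = Z.
  H_1: rank ker ∂_1 − rank ∂_2 = (9 − 4) − 5 = 0, and the invariant factors of ∂_2 are all 1, so H_1 = 0.
  H_2: rank ker ∂_2 − rank ∂_3 = (6 − 5) − 0 = 1, and there is no ∂_3, so H_2 = Z.

(K is a triangulation of the 2-sphere S^2.)

H_0 = Z,  H_1 = 0,  H_2 = Z.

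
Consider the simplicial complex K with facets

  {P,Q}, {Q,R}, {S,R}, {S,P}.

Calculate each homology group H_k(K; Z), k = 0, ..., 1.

H_0 ≅ Z,  H_1 ≅ Z.

Take the total order P < Q < R < S on the vertex set. Then K (dimension 1) consists of the simplices:

  0-simplices (4): P, Q, R, S
  1-simplices (4): PQ, PS, QR, RS

giving chain groups C_0 ≅ Z^4, C_1 ≅ Z^4.

The boundary map ∂_1: C_1 → C_0 sends each edge [p,q] (with p < q) to q − p. For instance
  ∂RS = S − R.
As a 4×4 matrix over Z this has rank 3, with invariant factors (1,1,1).

From H_k ≅ ker(∂_k) / im(∂_{k+1}) we obtain:

  H_0: rank C_0 − rank ∂_1 = 4 − 3 = 1, and the invariant factors of ∂_1 are all 1, so H_0 ≅ Z.
  H_1: rank ker ∂_1 − rank ∂_2 = (4 − 3) − 0 = 1, and there is no ∂_2, so H_1 ≅ Z.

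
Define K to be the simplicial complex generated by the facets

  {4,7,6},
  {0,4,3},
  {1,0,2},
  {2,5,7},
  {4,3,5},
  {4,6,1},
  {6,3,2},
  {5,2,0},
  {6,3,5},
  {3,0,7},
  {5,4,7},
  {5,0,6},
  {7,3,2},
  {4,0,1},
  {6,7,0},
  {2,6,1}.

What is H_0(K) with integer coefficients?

H_0 = Z.

Take the total order 0 < 1 < 2 < 3 < 4 < 5 < 6 < 7 on the vertex set. Then K (dimension 2) consists of the simplices:

  0-simplices (8): [0], [1], [2], [3], [4], [5], [6], [7]
  1-simplices (24): (24 of them)
  2-simplices (16): [0,1,2], [0,1,4], [0,2,5], [0,3,4], [0,3,7], [0,5,6], [0,6,7], [1,2,6], [1,4,6], [2,3,6], [2,3,7], [2,5,7], [3,4,5], [3,5,6], [4,5,7], [4,6,7]

giving chain groups C_0 ≅ Z^8, C_1 ≅ Z^24, C_2 ≅ Z^16.

∂_1: C_1 → C_0 maps an edge to its endpoints' difference, ∂[p,q] = q − p.
As a 8×24 matrix over Z this has rank 7, with invariant factors (1,1,1,1,1,1,1).

∂_2: C_2 → C_1 sends each 2-simplex [p,q,r] to [q,r] − [p,r] + [p,q]. For instance
  ∂[0,3,7] = [3,7] − [0,7] + [0,3],
  ∂[4,6,7] = [6,7] − [4,7] + [4,6].
As a 24×16 matrix over Z this has rank 15, with invariant factors (1,1,1,1,1,1,1,1,1,1,1,1,1,1,1).

Now H_k = ker ∂_k / im ∂_{k+1}, so:

  H_0: rank C_0 − rank ∂_1 = 8 − 7 = 1, and the invariant factors of ∂_1 are all 1, so H_0 = Z.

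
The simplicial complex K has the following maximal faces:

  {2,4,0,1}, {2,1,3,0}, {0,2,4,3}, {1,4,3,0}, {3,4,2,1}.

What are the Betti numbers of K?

We work with the vertex ordering 0 < 1 < 2 < 3 < 4. The simplices of K, each written with vertices in increasing order, are:

  0-simplices (5): [0], [1], [2], [3], [4]
  1-simplices (10): [0,1], [0,2], [0,3], [0,4], [1,2], [1,3], [1,4], [2,3], [2,4], [3,4]
  2-simplices (10): [0,1,2], [0,1,3], [0,1,4], [0,2,3], [0,2,4], [0,3,4], [1,2,3], [1,2,4], [1,3,4], [2,3,4]
  3-simplices (5): [0,1,2,3], [0,1,2,4], [0,1,3,4], [0,2,3,4], [1,2,3,4]

so the chain groups are C_0 ≅ Z^5, C_1 ≅ Z^10, C_2 ≅ Z^10, C_3 ≅ Z^5.

Boundary ∂_1: C_1 → C_0 sends each edge [p,q] (with p < q) to q − p.
This gives a 5×10 integer matrix of rank 4; reducing to Smith normal form yields diagonal entries (1,1,1,1).

The boundary map ∂_2: C_2 → C_1 sends each 2-simplex [p,q,r] to [q,r] − [p,r] + [p,q]. For instance
  ∂[1,3,4] = [3,4] − [1,4] + [1,3],
  ∂[0,1,3] = [1,3] − [0,3] + [0,1].
The 10×10 boundary matrix has rank 6 and Smith normal form diag(1,1,1,1,1,1).

∂_3: C_3 → C_2 sends each 3-simplex σ to the alternating sum Σ_i (−1)^i (σ with its i-th vertex removed). For instance
  ∂[0,1,2,4] = [1,2,4] − [0,2,4] + [0,1,4] − [0,1,2],
  ∂[0,1,3,4] = [1,3,4] − [0,3,4] + [0,1,4] − [0,1,3].
As a 10×5 matrix over Z this has rank 4, with invariant factors (1,1,1,1).

Reading off H_k = ker ∂_k / im ∂_{k+1}:

  H_0: rank C_0 − rank ∂_1 = 5 − 4 = 1, and the invariant factors of ∂_1 are all 1, so H_0 = Z.
  H_1: rank ker ∂_1 − rank ∂_2 = (10 − 4) − 6 = 0, and the invariant factors of ∂_2 are all 1, so H_1 = 0.
  H_2: rank ker ∂_2 − rank ∂_3 = (10 − 6) − 4 = 0, and the invariant factors of ∂_3 are all 1, so H_2 = 0.
  H_3: rank ker ∂_3 − rank ∂_4 = (5 − 4) − 0 = 1, and there is no ∂_4, so H_3 = Z.

Hence the Betti numbers are b_0 = 1, b_1 = 0, b_2 = 0, b_3 = 1.

b_0 = 1, b_1 = 0, b_2 = 0, b_3 = 1.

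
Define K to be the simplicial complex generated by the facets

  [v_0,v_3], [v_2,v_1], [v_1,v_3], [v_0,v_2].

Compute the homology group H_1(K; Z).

Fix the vertex order v_0 < v_1 < v_2 < v_3 and write every simplex with vertices in increasing order. Then dim K = 1 and the simplices of K are:

  0-simplices (4): [v_0], [v_1], [v_2], [v_3]
  1-simplices (4): [v_0,v_2], [v_0,v_3], [v_1,v_2], [v_1,v_3]

Hence C_0 ≅ Z^4, C_1 ≅ Z^4.

∂_1: C_1 → C_0 maps an edge to its endpoints' difference, ∂[p,q] = q − p. For instance
  ∂[v_1,v_2] = [v_2] − [v_1].
As a 4×4 matrix over Z this has rank 3, with invariant factors (1,1,1).

Computing H_k = (kernel of ∂_k) / (image of ∂_{k+1}):

  H_1: rank ker ∂_1 − rank ∂_2 = (4 − 3) − 0 = 1, and there is no ∂_2, so H_1 ≅ Z.

(K is a triangulation of the circle S^1.)

H_1 ≅ Z.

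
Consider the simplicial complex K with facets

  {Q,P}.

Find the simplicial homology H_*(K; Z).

Take the total order P < Q on the vertex set. Then K (dimension 1) consists of the simplices:

  0-simplices (2): P, Q
  1-simplices (1): PQ

Hence C_0 ≅ Z^2, C_1 ≅ Z^1.

Boundary ∂_1: C_1 → C_0 is given by ∂[p,q] = [q] − [p]. For instance
  ∂PQ = Q − P.
The 2×1 boundary matrix has rank 1 and Smith normal form diag(1).

Reading off H_k = ker ∂_k / im ∂_{k+1}:

  H_0: rank C_0 − rank ∂_1 = 2 − 1 = 1, and the invariant factors of ∂_1 are all 1, so H_0 ≅ Z.
  H_1: rank ker ∂_1 − rank ∂_2 = (1 − 1) − 0 = 0, and there is no ∂_2, so H_1 ≅ 0.

(K is a triangulation of the 1-simplex.)

H_0 = Z,  H_1 = 0.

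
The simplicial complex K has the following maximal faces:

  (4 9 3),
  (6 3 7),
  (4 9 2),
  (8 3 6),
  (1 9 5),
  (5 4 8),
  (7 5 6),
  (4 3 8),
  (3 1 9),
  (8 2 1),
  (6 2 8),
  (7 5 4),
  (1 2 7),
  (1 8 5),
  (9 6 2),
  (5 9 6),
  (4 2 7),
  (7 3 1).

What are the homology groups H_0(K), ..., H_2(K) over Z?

Order the vertices as 1 < 2 < 3 < 4 < 5 < 6 < 7 < 8 < 9. Listing each simplex with vertices in this order, K has dimension 2 with simplices:

  0-simplices (9): [1], [2], [3], [4], [5], [6], [7], [8], [9]
  1-simplices (27): (27 of them)
  2-simplices (18): [1,2,7], [1,2,8], [1,3,7], [1,3,9], [1,5,8], [1,5,9], [2,4,7], [2,4,9], [2,6,8], [2,6,9], [3,4,8], [3,4,9], [3,6,7], [3,6,8], [4,5,7], [4,5,8], [5,6,7], [5,6,9]

so the chain groups are C_0 ≅ Z^9, C_1 ≅ Z^27, C_2 ≅ Z^18.

∂_1: C_1 → C_0 is given by ∂[p,q] = [q] − [p].
This gives a 9×27 integer matrix of rank 8; reducing to Smith normal form yields diagonal entries (1,1,1,1,1,1,1,1).

Boundary ∂_2: C_2 → C_1 acts by ∂[p,q,r] = [q,r] − [p,r] + [p,q]. For instance
  ∂[1,3,7] = [3,7] − [1,7] + [1,3],
  ∂[3,6,8] = [6,8] − [3,8] + [3,6].
The resulting 27×18 matrix has rank 17, and its Smith normal form has invariant factors (1,1,1,1,1,1,1,1,1,1,1,1,1,1,1,1,1).

Computing H_k = (kernel of ∂_k) / (image of ∂_{k+1}):

  H_0: rank C_0 − rank ∂_1 = 9 − 8 = 1, and the invariant factors of ∂_1 are all 1, so H_0 ≅ Z.
  H_1: rank ker ∂_1 − rank ∂_2 = (27 − 8) − 17 = 2, and the invariant factors of ∂_2 are all 1, so H_1 ≅ Z^2.
  H_2: rank ker ∂_2 − rank ∂_3 = (18 − 17) − 0 = 1, and there is no ∂_3, so H_2 ≅ Z.

As a check, the Euler characteristic is 9 − 27 + 18 = 0, which agrees with 1 − 2 + 1 = 0.

H_0 = Z,  H_1 = Z^2,  H_2 = Z.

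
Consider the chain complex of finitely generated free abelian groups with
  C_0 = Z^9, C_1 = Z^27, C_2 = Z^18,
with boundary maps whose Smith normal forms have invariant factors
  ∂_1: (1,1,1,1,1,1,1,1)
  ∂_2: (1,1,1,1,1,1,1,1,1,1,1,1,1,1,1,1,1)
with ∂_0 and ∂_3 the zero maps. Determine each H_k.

H_0: b_0 = 9 − 0 − 8 = 1; torsion from ∂_1 factors > 1: none. So H_0 = Z.
H_1: b_1 = 27 − 8 − 17 = 2; torsion from ∂_2 factors > 1: none. So H_1 = Z^2.
H_2: b_2 = 18 − 17 − 0 = 1; torsion from ∂_3 factors > 1: none. So H_2 = Z.

H_0 = Z,  H_1 = Z^2,  H_2 = Z.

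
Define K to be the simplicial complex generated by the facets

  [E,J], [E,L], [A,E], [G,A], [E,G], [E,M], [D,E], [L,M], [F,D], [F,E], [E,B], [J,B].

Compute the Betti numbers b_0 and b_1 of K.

b_0 = 1, b_1 = 4.

Fix the vertex order A < B < D < E < F < G < J < L < M and write every simplex with vertices in increasing order. Then dim K = 1 and the simplices of K are:

  0-simplices (9): A, B, D, E, F, G, J, L, M
  1-simplices (12): AE, AG, BE, BJ, DE, DF, EF, EG, EJ, EL, EM, LM

Hence C_0 ≅ Z^9, C_1 ≅ Z^12.

The boundary map ∂_1: C_1 → C_0 is given by ∂[p,q] = [q] − [p]. For instance
  ∂DF = F − D.
The 9×12 boundary matrix has rank 8 and Smith normal form diag(1,1,1,1,1,1,1,1).

Computing H_k = (kernel of ∂_k) / (image of ∂_{k+1}):

  H_0: rank C_0 − rank ∂_1 = 9 − 8 = 1, and the invariant factors of ∂_1 are all 1, so H_0 ≅ Z.
  H_1: rank ker ∂_1 − rank ∂_2 = (12 − 8) − 0 = 4, and there is no ∂_2, so H_1 ≅ Z^4.

Hence the Betti numbers are b_0 = 1, b_1 = 4.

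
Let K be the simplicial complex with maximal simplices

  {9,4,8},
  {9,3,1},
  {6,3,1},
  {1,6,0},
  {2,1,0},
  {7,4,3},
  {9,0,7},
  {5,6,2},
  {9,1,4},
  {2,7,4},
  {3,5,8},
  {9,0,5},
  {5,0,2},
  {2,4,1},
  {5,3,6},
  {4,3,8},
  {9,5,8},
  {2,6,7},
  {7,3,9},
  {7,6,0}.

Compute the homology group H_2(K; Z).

Fix the vertex order 0 < 1 < 2 < 3 < 4 < 5 < 6 < 7 < 8 < 9 and write every simplex with vertices in increasing order. Then dim K = 2 and the simplices of K are:

  0-simplices (10): [0], [1], [2], [3], [4], [5], [6], [7], [8], [9]
  1-simplices (30): (30 of them)
  2-simplices (20): (20 of them)

Hence C_0 ≅ Z^10, C_1 ≅ Z^30, C_2 ≅ Z^20.

∂_1: C_1 → C_0 is given by ∂[p,q] = [q] − [p].
The resulting 10×30 matrix has rank 9, and its Smith normal form has invariant factors (1,1,1,1,1,1,1,1,1).

The boundary map ∂_2: C_2 → C_1 acts by ∂[p,q,r] = [q,r] − [p,r] + [p,q]. For instance
  ∂[0,2,5] = [2,5] − [0,5] + [0,2],
  ∂[1,3,6] = [3,6] − [1,6] + [1,3].
The resulting 30×20 matrix has rank 20, and its Smith normal form has invariant factors (1,1,1,1,1,1,1,1,1,1,1,1,1,1,1,1,1,1,1,2).

Reading off H_k = ker ∂_k / im ∂_{k+1}:

  H_2: rank ker ∂_2 − rank ∂_3 = (20 − 20) − 0 = 0, and there is no ∂_3, so H_2 ≅ 0.

H_2 ≅ 0.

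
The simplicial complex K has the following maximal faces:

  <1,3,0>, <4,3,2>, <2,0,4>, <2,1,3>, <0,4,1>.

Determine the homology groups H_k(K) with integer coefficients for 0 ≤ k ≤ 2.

We work with the vertex ordering 0 < 1 < 2 < 3 < 4. The simplices of K, each written with vertices in increasing order, are:

  0-simplices (5): [0], [1], [2], [3], [4]
  1-simplices (10): [0,1], [0,2], [0,3], [0,4], [1,2], [1,3], [1,4], [2,3], [2,4], [3,4]
  2-simplices (5): [0,1,3], [0,1,4], [0,2,4], [1,2,3], [2,3,4]

giving chain groups C_0 ≅ Z^5, C_1 ≅ Z^10, C_2 ≅ Z^5.

The boundary map ∂_1: C_1 → C_0 sends each edge [p,q] (with p < q) to q − p.
The resulting 5×10 matrix has rank 4, and its Smith normal form has invariant factors (1,1,1,1).

The boundary map ∂_2: C_2 → C_1 acts by ∂[p,q,r] = [q,r] − [p,r] + [p,q]. For instance
  ∂[0,1,3] = [1,3] − [0,3] + [0,1],
  ∂[0,2,4] = [2,4] − [0,4] + [0,2].
The 10×5 boundary matrix has rank 5 and Smith normal form diag(1,1,1,1,1).

From H_k ≅ ker(∂_k) / im(∂_{k+1}) we obtain:

  H_0: rank C_0 − rank ∂_1 = 5 − 4 = 1, and the invariant factors of ∂_1 are all 1, so H_0 = Z.
  H_1: rank ker ∂_1 − rank ∂_2 = (10 − 4) − 5 = 1, and the invariant factors of ∂_2 are all 1, so H_1 = Z.
  H_2: rank ker ∂_2 − rank ∂_3 = (5 − 5) − 0 = 0, and there is no ∂_3, so H_2 = 0.

H_0 = Z,  H_1 = Z,  H_2 = 0.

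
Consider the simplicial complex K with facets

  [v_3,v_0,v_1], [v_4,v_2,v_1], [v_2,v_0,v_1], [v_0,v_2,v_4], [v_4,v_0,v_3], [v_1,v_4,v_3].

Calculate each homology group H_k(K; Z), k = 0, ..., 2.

H_0 = Z,  H_1 = 0,  H_2 = Z.

We work with the vertex ordering v_0 < v_1 < v_2 < v_3 < v_4. The simplices of K, each written with vertices in increasing order, are:

  0-simplices (5): [v_0], [v_1], [v_2], [v_3], [v_4]
  1-simplices (9): [v_0,v_1], [v_0,v_2], [v_0,v_3], [v_0,v_4], [v_1,v_2], [v_1,v_3], [v_1,v_4], [v_2,v_4], [v_3,v_4]
  2-simplices (6): [v_0,v_1,v_2], [v_0,v_1,v_3], [v_0,v_2,v_4], [v_0,v_3,v_4], [v_1,v_2,v_4], [v_1,v_3,v_4]

so the chain groups are C_0 ≅ Z^5, C_1 ≅ Z^9, C_2 ≅ Z^6.

The boundary map ∂_1: C_1 → C_0 maps an edge to its endpoints' difference, ∂[p,q] = q − p.
As a 5×9 matrix over Z this has rank 4, with invariant factors (1,1,1,1).

Boundary ∂_2: C_2 → C_1 sends each 2-simplex [p,q,r] to [q,r] − [p,r] + [p,q]. For instance
  ∂[v_1,v_2,v_4] = [v_2,v_4] − [v_1,v_4] + [v_1,v_2],
  ∂[v_0,v_1,v_3] = [v_1,v_3] − [v_0,v_3] + [v_0,v_1].
The resulting 9×6 matrix has rank 5, and its Smith normal form has invariant factors (1,1,1,1,1).

From H_k ≅ ker(∂_k) / im(∂_{k+1}) we obtain:

  H_0: rank C_0 − rank ∂_1 = 5 − 4 = 1, and the invariant factors of ∂_1 are all 1, so H_0 ≅ Z.
  H_1: rank ker ∂_1 − rank ∂_2 = (9 − 4) − 5 = 0, and the invariant factors of ∂_2 are all 1, so H_1 ≅ 0.
  H_2: rank ker ∂_2 − rank ∂_3 = (6 − 5) − 0 = 1, and there is no ∂_3, so H_2 ≅ Z.

As a check, the Euler characteristic is 5 − 9 + 6 = 2, which agrees with 1 − 0 + 1 = 2.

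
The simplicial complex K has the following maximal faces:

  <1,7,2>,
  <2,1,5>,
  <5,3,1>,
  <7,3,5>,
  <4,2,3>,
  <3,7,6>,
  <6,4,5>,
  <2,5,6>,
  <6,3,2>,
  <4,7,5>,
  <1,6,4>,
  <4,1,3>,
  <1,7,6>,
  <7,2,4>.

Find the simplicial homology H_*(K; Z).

We work with the vertex ordering 1 < 2 < 3 < 4 < 5 < 6 < 7. The simplices of K, each written with vertices in increasing order, are:

  0-simplices (7): [1], [2], [3], [4], [5], [6], [7]
  1-simplices (21): [1,2], [1,3], [1,4], [1,5], [1,6], [1,7], [2,3], [2,4], [2,5], [2,6], [2,7], [3,4], [3,5], [3,6], [3,7], [4,5], [4,6], [4,7], [5,6], [5,7], [6,7]
  2-simplices (14): [1,2,5], [1,2,7], [1,3,4], [1,3,5], [1,4,6], [1,6,7], [2,3,4], [2,3,6], [2,4,7], [2,5,6], [3,5,7], [3,6,7], [4,5,6], [4,5,7]

Hence C_0 ≅ Z^7, C_1 ≅ Z^21, C_2 ≅ Z^14.

Boundary ∂_1: C_1 → C_0 sends each edge [p,q] (with p < q) to q − p. For instance
  ∂[1,3] = [3] − [1].
The 7×21 boundary matrix has rank 6 and Smith normal form diag(1,1,1,1,1,1).

The boundary map ∂_2: C_2 → C_1 maps a triangle to the signed sum of its edges. For instance
  ∂[1,6,7] = [6,7] − [1,7] + [1,6],
  ∂[2,3,4] = [3,4] − [2,4] + [2,3].
The 21×14 boundary matrix has rank 13 and Smith normal form diag(1,1,1,1,1,1,1,1,1,1,1,1,1).

From H_k ≅ ker(∂_k) / im(∂_{k+1}) we obtain:

  H_0: rank C_0 − rank ∂_1 = 7 − 6 = 1, and the invariant factors of ∂_1 are all 1, so H_0 ≅ Z.
  H_1: rank ker ∂_1 − rank ∂_2 = (21 − 6) − 13 = 2, and the invariant factors of ∂_2 are all 1, so H_1 ≅ Z^2.
  H_2: rank ker ∂_2 − rank ∂_3 = (14 − 13) − 0 = 1, and there is no ∂_3, so H_2 ≅ Z.

As a check, the Euler characteristic is 7 − 21 + 14 = 0, which agrees with 1 − 2 + 1 = 0.

H_0 = Z,  H_1 = Z^2,  H_2 = Z.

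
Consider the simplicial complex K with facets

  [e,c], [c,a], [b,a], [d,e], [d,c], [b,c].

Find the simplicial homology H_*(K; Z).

H_0 ≅ Z,  H_1 ≅ Z^2.

Order the vertices as a < b < c < d < e. Listing each simplex with vertices in this order, K has dimension 1 with simplices:

  0-simplices (5): a, b, c, d, e
  1-simplices (6): ab, ac, bc, cd, ce, de

Hence C_0 ≅ Z^5, C_1 ≅ Z^6.

The boundary map ∂_1: C_1 → C_0 maps an edge to its endpoints' difference, ∂[p,q] = q − p.
The resulting 5×6 matrix has rank 4, and its Smith normal form has invariant factors (1,1,1,1).

Now H_k = ker ∂_k / im ∂_{k+1}, so:

  H_0: rank C_0 − rank ∂_1 = 5 − 4 = 1, and the invariant factors of ∂_1 are all 1, so H_0 ≅ Z.
  H_1: rank ker ∂_1 − rank ∂_2 = (6 − 4) − 0 = 2, and there is no ∂_2, so H_1 ≅ Z^2.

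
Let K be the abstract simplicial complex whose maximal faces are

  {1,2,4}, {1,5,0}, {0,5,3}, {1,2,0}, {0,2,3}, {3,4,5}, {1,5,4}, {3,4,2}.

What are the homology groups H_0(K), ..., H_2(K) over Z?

Fix the vertex order 0 < 1 < 2 < 3 < 4 < 5 and write every simplex with vertices in increasing order. Then dim K = 2 and the simplices of K are:

  0-simplices (6): [0], [1], [2], [3], [4], [5]
  1-simplices (12): [0,1], [0,2], [0,3], [0,5], [1,2], [1,4], [1,5], [2,3], [2,4], [3,4], [3,5], [4,5]
  2-simplices (8): [0,1,2], [0,1,5], [0,2,3], [0,3,5], [1,2,4], [1,4,5], [2,3,4], [3,4,5]

so the chain groups are C_0 ≅ Z^6, C_1 ≅ Z^12, C_2 ≅ Z^8.

Boundary ∂_1: C_1 → C_0 sends each edge [p,q] (with p < q) to q − p. For instance
  ∂[0,3] = [3] − [0].
As a 6×12 matrix over Z this has rank 5, with invariant factors (1,1,1,1,1).

Boundary ∂_2: C_2 → C_1 maps a triangle to the signed sum of its edges. For instance
  ∂[1,4,5] = [4,5] − [1,5] + [1,4],
  ∂[0,3,5] = [3,5] − [0,5] + [0,3].
The resulting 12×8 matrix has rank 7, and its Smith normal form has invariant factors (1,1,1,1,1,1,1).

Reading off H_k = ker ∂_k / im ∂_{k+1}:

  H_0: rank C_0 − rank ∂_1 = 6 − 5 = 1, and the invariant factors of ∂_1 are all 1, so H_0 ≅ Z.
  H_1: rank ker ∂_1 − rank ∂_2 = (12 − 5) − 7 = 0, and the invariant factors of ∂_2 are all 1, so H_1 ≅ 0.
  H_2: rank ker ∂_2 − rank ∂_3 = (8 − 7) − 0 = 1, and there is no ∂_3, so H_2 ≅ Z.

As a check, the Euler characteristic is 6 − 12 + 8 = 2, which agrees with 1 − 0 + 1 = 2.
(K is a triangulation of the 2-sphere S^2.)

H_0 = Z,  H_1 = 0,  H_2 = Z.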